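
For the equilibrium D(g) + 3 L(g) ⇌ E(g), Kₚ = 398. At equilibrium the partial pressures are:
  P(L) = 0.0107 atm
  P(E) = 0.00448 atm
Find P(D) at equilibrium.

P(D) = 9.19 atm

At equilibrium, Kₚ = P(E) / (P(D)·P(L)³) = 398.
(0.00448) / ((P(D))·(0.0107)³) = 398
P(D) = 9.19 atm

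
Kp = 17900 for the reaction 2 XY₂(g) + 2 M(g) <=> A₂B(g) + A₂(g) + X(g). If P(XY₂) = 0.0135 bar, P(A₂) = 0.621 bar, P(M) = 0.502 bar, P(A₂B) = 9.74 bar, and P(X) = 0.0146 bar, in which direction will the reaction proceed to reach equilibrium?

Qp = P(A₂B)·P(A₂)·P(X) / (P(XY₂)²·P(M)²) = (9.74)·(0.621)·(0.0146) / ((0.0135)²·(0.502)²) = 1920
Qp = 1920 < Kp = 17900, so the forward reaction proceeds.

toward products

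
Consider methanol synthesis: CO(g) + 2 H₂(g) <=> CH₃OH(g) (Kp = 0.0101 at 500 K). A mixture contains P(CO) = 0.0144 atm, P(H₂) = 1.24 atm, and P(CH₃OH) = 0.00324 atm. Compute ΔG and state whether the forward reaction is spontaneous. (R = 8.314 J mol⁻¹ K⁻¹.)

Qp = P(CH₃OH) / (P(CO)·P(H₂)²) = (0.00324) / ((0.0144)·(1.24)²) = 0.146
ΔG = RT ln(Qp/Kp) = (8.314 J mol⁻¹ K⁻¹)(500 K) × ln(0.146/0.0101)
   = (4.157 kJ/mol)(2.671) = 11.1 kJ/mol
ΔG > 0, so the forward reaction is non-spontaneous (proceeds in reverse).

ΔG = 11.1 kJ/mol; the forward reaction is non-spontaneous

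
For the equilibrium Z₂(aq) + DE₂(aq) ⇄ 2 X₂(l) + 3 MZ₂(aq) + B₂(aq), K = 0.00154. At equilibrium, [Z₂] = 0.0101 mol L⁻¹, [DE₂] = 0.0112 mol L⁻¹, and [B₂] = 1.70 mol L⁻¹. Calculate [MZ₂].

[MZ₂] = 0.00468 mol L⁻¹

(X₂ is a pure liquid — omitted from K.)
At equilibrium, K = [MZ₂]³·[B₂] / ([Z₂]·[DE₂]) = 0.00154.
([MZ₂])³·(1.70) / ((0.0101)·(0.0112)) = 0.00154
[MZ₂]³ = 1.02×10⁻⁷ ⇒ [MZ₂] = 0.00468 mol L⁻¹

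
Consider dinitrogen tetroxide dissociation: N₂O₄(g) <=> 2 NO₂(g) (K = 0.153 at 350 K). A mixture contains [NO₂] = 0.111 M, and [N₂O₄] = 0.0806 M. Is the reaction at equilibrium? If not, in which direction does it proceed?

Q = [NO₂]² / [N₂O₄] = (0.111)² / (0.0806) = 0.153
Q = 0.153 = K, so the system is already at equilibrium.

at equilibrium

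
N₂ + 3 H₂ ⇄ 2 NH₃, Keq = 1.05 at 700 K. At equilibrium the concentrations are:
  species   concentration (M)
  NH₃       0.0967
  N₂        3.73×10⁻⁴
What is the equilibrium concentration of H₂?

[H₂] = 2.88 M

At equilibrium, Keq = [NH₃]² / ([N₂]·[H₂]³) = 1.05.
(0.0967)² / ((3.73×10⁻⁴)·([H₂])³) = 1.05
[H₂]³ = 23.9 ⇒ [H₂] = 2.88 M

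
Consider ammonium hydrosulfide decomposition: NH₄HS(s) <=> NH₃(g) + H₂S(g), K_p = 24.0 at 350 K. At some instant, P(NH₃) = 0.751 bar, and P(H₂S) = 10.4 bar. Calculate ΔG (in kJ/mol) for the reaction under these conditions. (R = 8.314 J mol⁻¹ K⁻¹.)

(NH₄HS is a pure solid — omitted from Q_p.)
Q_p = P(NH₃)·P(H₂S) = (0.751)·(10.4) = 7.81
ΔG = RT ln(Q_p/K_p) = (8.314 J mol⁻¹ K⁻¹)(350 K) × ln(7.81/24.0)
   = (2.910 kJ/mol)(-1.123) = -3.27 kJ/mol
ΔG < 0, so the forward reaction is spontaneous (proceeds forward).

ΔG = -3.27 kJ/mol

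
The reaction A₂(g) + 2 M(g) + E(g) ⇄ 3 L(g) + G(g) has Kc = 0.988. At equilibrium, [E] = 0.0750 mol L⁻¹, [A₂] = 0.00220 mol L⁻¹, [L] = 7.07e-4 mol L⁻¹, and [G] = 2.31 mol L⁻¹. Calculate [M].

At equilibrium, Kc = [L]³·[G] / ([A₂]·[M]²·[E]) = 0.988.
(7.07e-4)³·(2.31) / ((0.00220)·([M])²·(0.0750)) = 0.988
[M]² = 5.01e-6 ⇒ [M] = 0.00224 mol L⁻¹

[M] = 0.00224 mol L⁻¹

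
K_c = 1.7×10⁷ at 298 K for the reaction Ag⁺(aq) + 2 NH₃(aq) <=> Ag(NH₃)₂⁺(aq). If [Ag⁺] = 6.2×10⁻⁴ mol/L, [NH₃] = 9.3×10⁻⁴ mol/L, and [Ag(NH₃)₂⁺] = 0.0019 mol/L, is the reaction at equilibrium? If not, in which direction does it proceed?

to the right

Q_c = [Ag(NH₃)₂⁺] / ([Ag⁺]·[NH₃]²) = (0.0019) / ((6.2×10⁻⁴)·(9.3×10⁻⁴)²) = 3.5×10⁶
Q_c = 3.5×10⁶ < K_c = 1.7×10⁷, so the forward reaction proceeds.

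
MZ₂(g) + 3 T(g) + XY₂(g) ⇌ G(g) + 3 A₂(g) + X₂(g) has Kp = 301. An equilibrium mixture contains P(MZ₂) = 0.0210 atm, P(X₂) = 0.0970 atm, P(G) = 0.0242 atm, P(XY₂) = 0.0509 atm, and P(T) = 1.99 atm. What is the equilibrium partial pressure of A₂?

P(A₂) = 10.3 atm

At equilibrium, Kp = P(G)·P(A₂)³·P(X₂) / (P(MZ₂)·P(T)³·P(XY₂)) = 301.
(0.0242)·(P(A₂))³·(0.0970) / ((0.0210)·(1.99)³·(0.0509)) = 301
P(A₂)³ = 1080 ⇒ P(A₂) = 10.3 atm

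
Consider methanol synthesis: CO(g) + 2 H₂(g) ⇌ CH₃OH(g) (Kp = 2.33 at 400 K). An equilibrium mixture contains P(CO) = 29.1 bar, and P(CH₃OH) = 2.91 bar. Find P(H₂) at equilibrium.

At equilibrium, Kp = P(CH₃OH) / (P(CO)·P(H₂)²) = 2.33.
(2.91) / ((29.1)·(P(H₂))²) = 2.33
P(H₂)² = 0.0429 ⇒ P(H₂) = 0.207 bar

P(H₂) = 0.207 bar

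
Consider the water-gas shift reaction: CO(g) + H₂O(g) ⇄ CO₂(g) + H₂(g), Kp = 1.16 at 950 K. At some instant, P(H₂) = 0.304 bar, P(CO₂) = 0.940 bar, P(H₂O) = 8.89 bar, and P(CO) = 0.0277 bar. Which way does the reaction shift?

Qp = P(CO₂)·P(H₂) / (P(CO)·P(H₂O)) = (0.940)·(0.304) / ((0.0277)·(8.89)) = 1.16
Qp = 1.16 = Kp, so the system is already at equilibrium.

no net change (already at equilibrium)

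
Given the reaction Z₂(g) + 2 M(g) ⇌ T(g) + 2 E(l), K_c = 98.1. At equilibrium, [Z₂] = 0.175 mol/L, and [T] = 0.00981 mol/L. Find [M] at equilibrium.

(E is a pure liquid — omitted from K_c.)
At equilibrium, K_c = [T] / ([Z₂]·[M]²) = 98.1.
(0.00981) / ((0.175)·([M])²) = 98.1
[M]² = 5.71×10⁻⁴ ⇒ [M] = 0.0239 mol/L

[M] = 0.0239 mol/L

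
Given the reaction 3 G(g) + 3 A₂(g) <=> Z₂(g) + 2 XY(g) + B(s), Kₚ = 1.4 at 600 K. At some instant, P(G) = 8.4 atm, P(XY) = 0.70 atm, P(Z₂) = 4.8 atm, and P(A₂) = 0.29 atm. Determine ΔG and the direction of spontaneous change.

(B is a pure solid — omitted from Qₚ.)
Qₚ = P(Z₂)·P(XY)² / (P(G)³·P(A₂)³) = (4.8)·(0.70)² / ((8.4)³·(0.29)³) = 0.163
ΔG = RT ln(Qₚ/Kₚ) = (8.314 J mol⁻¹ K⁻¹)(600 K) × ln(0.163/1.4)
   = (4.988 kJ/mol)(-2.150) = -10.7 kJ/mol
ΔG < 0, so the forward reaction is spontaneous (proceeds forward).

ΔG = -10.7 kJ/mol; the forward reaction is spontaneous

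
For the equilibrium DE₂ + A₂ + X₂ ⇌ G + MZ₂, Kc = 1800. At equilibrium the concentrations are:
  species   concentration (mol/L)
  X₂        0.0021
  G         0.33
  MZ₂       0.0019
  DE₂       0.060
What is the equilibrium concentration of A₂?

[A₂] = 0.0028 mol/L

At equilibrium, Kc = [G]·[MZ₂] / ([DE₂]·[A₂]·[X₂]) = 1800.
(0.33)·(0.0019) / ((0.060)·([A₂])·(0.0021)) = 1800
[A₂] = 0.00276 = 0.0028 mol/L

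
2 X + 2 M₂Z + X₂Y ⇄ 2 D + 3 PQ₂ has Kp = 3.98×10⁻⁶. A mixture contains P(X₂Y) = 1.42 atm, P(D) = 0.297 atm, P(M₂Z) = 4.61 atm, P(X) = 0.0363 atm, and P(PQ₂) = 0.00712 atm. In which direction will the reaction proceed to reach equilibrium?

Qp = P(D)²·P(PQ₂)³ / (P(X)²·P(M₂Z)²·P(X₂Y)) = (0.297)²·(0.00712)³ / ((0.0363)²·(4.61)²·(1.42)) = 8.01×10⁻⁷
Qp = 8.01×10⁻⁷ < Kp = 3.98×10⁻⁶, so the forward reaction proceeds.

to the right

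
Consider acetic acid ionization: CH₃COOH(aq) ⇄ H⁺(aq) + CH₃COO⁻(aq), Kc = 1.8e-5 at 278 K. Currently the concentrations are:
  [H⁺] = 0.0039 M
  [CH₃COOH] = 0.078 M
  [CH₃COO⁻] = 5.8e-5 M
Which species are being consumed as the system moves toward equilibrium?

Qc = [H⁺]·[CH₃COO⁻] / [CH₃COOH] = (0.0039)·(5.8e-5) / (0.078) = 2.9e-6
Qc = 2.9e-6 < Kc = 1.8e-5: net forward reaction.

CH₃COOH (reactants)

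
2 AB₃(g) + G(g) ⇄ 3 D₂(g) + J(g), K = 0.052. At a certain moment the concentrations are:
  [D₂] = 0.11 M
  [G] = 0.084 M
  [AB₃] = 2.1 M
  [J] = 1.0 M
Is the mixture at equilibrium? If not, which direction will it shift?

no; Q < K, reaction proceeds forward

Q = [D₂]³·[J] / ([AB₃]²·[G]) = (0.11)³·(1.0) / ((2.1)²·(0.084)) = 0.0036
Q = 0.0036 < K = 0.052: net forward reaction.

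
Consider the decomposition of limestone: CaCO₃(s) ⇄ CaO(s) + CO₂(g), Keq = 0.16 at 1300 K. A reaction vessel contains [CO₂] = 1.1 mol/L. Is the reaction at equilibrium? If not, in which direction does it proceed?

in the reverse direction

(CaCO₃, CaO are pure solids — omitted from Q.)
Q = [CO₂] = 1.1
Q = 1.1 > Keq = 0.16, so the reverse reaction proceeds.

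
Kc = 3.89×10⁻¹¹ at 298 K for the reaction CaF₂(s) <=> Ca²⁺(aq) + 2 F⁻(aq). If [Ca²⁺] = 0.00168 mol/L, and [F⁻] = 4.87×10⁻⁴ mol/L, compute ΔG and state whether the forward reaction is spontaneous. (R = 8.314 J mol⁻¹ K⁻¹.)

(CaF₂ is a pure solid — omitted from Qc.)
Qc = [Ca²⁺]·[F⁻]² = (0.00168)·(4.87×10⁻⁴)² = 3.98×10⁻¹⁰
ΔG = RT ln(Qc/Kc) = (8.314 J mol⁻¹ K⁻¹)(298 K) × ln(3.98×10⁻¹⁰/3.89×10⁻¹¹)
   = (2.478 kJ/mol)(2.325) = 5.76 kJ/mol
ΔG > 0, so the forward reaction is non-spontaneous (proceeds in reverse).

ΔG = 5.76 kJ/mol; the forward reaction is non-spontaneous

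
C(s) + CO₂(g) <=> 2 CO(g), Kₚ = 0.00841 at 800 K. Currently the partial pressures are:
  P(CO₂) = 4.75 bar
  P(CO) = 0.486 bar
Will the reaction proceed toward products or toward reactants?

(C is a pure solid — omitted from Qₚ.)
Qₚ = P(CO)² / P(CO₂) = (0.486)² / (4.75) = 0.0497
Qₚ = 0.0497 > Kₚ = 0.00841, so the reverse reaction proceeds.

toward reactants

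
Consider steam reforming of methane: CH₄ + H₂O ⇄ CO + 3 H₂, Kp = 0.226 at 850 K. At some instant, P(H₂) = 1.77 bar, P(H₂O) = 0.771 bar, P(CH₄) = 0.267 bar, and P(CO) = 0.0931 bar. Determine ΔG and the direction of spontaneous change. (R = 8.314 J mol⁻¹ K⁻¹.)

Qp = P(CO)·P(H₂)³ / (P(CH₄)·P(H₂O)) = (0.0931)·(1.77)³ / ((0.267)·(0.771)) = 2.51
ΔG = RT ln(Qp/Kp) = (8.314 J mol⁻¹ K⁻¹)(850 K) × ln(2.51/0.226)
   = (7.067 kJ/mol)(2.408) = 17.0 kJ/mol
ΔG > 0, so the forward reaction is non-spontaneous (proceeds in reverse).

ΔG = 17.0 kJ/mol; the forward reaction is non-spontaneous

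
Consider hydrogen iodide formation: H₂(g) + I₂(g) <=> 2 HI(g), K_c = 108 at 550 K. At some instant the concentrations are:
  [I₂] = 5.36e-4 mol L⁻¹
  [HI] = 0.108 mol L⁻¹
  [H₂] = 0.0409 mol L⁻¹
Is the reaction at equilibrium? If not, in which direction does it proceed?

Q_c = [HI]² / ([H₂]·[I₂]) = (0.108)² / ((0.0409)·(5.36e-4)) = 532
Q_c = 532 > K_c = 108, so the reverse reaction proceeds.

to the left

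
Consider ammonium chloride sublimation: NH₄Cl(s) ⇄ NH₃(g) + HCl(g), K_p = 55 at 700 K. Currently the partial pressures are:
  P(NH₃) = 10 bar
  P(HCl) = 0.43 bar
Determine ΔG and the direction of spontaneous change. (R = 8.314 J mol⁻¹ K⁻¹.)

ΔG = -14.8 kJ/mol; the forward reaction is spontaneous

(NH₄Cl is a pure solid — omitted from Q_p.)
Q_p = P(NH₃)·P(HCl) = (10)·(0.43) = 4.30
ΔG = RT ln(Q_p/K_p) = (8.314 J mol⁻¹ K⁻¹)(700 K) × ln(4.30/55)
   = (5.820 kJ/mol)(-2.549) = -14.8 kJ/mol
ΔG < 0, so the forward reaction is spontaneous (proceeds forward).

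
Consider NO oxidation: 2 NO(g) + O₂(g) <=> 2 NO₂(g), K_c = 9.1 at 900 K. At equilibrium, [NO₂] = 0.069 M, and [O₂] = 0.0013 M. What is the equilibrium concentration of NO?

At equilibrium, K_c = [NO₂]² / ([NO]²·[O₂]) = 9.1.
(0.069)² / (([NO])²·(0.0013)) = 9.1
[NO]² = 0.402 ⇒ [NO] = 0.63 M

[NO] = 0.63 M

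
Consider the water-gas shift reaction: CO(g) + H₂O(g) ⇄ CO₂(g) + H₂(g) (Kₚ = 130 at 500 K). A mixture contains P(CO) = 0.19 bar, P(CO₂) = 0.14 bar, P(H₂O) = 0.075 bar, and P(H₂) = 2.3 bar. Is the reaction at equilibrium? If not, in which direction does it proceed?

Qₚ = P(CO₂)·P(H₂) / (P(CO)·P(H₂O)) = (0.14)·(2.3) / ((0.19)·(0.075)) = 23
Qₚ = 23 < Kₚ = 130, so the forward reaction proceeds.

forward (toward products)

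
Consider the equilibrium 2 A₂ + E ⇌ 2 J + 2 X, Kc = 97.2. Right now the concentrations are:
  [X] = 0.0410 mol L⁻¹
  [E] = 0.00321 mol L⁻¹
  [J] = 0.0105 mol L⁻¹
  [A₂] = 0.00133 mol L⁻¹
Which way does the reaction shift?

Qc = [J]²·[X]² / ([A₂]²·[E]) = (0.0105)²·(0.0410)² / ((0.00133)²·(0.00321)) = 32.6
Qc = 32.6 < Kc = 97.2, so the forward reaction proceeds.

forward (toward products)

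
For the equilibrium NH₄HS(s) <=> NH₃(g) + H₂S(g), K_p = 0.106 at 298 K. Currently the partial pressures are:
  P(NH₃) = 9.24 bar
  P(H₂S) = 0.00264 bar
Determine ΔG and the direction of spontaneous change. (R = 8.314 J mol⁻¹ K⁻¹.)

ΔG = -3.64 kJ/mol; the forward reaction is spontaneous

(NH₄HS is a pure solid — omitted from Q_p.)
Q_p = P(NH₃)·P(H₂S) = (9.24)·(0.00264) = 0.0244
ΔG = RT ln(Q_p/K_p) = (8.314 J mol⁻¹ K⁻¹)(298 K) × ln(0.0244/0.106)
   = (2.478 kJ/mol)(-1.469) = -3.64 kJ/mol
ΔG < 0, so the forward reaction is spontaneous (proceeds forward).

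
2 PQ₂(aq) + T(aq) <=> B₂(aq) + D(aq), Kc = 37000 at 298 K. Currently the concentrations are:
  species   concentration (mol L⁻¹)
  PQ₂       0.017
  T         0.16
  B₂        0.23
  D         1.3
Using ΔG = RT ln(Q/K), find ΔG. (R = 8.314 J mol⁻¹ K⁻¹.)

Qc = [B₂]·[D] / ([PQ₂]²·[T]) = (0.23)·(1.3) / ((0.017)²·(0.16)) = 6470
ΔG = RT ln(Qc/Kc) = (8.314 J mol⁻¹ K⁻¹)(298 K) × ln(6470/37000)
   = (2.478 kJ/mol)(-1.744) = -4.32 kJ/mol
ΔG < 0, so the forward reaction is spontaneous (proceeds forward).

ΔG = -4.32 kJ/mol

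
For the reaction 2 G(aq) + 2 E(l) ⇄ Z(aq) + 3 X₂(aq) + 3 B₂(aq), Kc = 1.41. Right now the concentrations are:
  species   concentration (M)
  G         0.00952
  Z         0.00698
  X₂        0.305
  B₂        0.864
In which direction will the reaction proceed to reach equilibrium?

neither direction; the system is at equilibrium

(E is a pure liquid — omitted from Qc.)
Qc = [Z]·[X₂]³·[B₂]³ / [G]² = (0.00698)·(0.305)³·(0.864)³ / (0.00952)² = 1.41
Qc = 1.41 = Kc, so the system is already at equilibrium.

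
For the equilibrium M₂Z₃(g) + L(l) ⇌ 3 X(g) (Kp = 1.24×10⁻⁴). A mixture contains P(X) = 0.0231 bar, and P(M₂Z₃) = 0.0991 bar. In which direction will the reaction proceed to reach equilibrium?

(L is a pure liquid — omitted from Qp.)
Qp = P(X)³ / P(M₂Z₃) = (0.0231)³ / (0.0991) = 1.24×10⁻⁴
Qp = 1.24×10⁻⁴ = Kp, so the system is already at equilibrium.

at equilibrium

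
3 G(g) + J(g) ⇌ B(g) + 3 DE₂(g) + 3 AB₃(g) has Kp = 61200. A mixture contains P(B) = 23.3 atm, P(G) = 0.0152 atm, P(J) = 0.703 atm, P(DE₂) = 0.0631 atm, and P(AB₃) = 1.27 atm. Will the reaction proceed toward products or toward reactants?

Qp = P(B)·P(DE₂)³·P(AB₃)³ / (P(G)³·P(J)) = (23.3)·(0.0631)³·(1.27)³ / ((0.0152)³·(0.703)) = 4860
Qp = 4860 < Kp = 61200, so the forward reaction proceeds.

to the right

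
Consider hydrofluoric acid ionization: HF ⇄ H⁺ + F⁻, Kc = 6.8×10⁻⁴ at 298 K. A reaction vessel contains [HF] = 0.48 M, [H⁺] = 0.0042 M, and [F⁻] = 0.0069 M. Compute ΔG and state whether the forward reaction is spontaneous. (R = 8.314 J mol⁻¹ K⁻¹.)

ΔG = -6.00 kJ/mol; the forward reaction is spontaneous

Qc = [H⁺]·[F⁻] / [HF] = (0.0042)·(0.0069) / (0.48) = 6.04×10⁻⁵
ΔG = RT ln(Qc/Kc) = (8.314 J mol⁻¹ K⁻¹)(298 K) × ln(6.04×10⁻⁵/6.8×10⁻⁴)
   = (2.478 kJ/mol)(-2.421) = -6.00 kJ/mol
ΔG < 0, so the forward reaction is spontaneous (proceeds forward).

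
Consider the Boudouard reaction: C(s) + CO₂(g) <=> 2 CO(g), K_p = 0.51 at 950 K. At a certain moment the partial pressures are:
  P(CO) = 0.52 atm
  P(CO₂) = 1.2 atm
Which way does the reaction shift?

forward (toward products)

(C is a pure solid — omitted from Q_p.)
Q_p = P(CO)² / P(CO₂) = (0.52)² / (1.2) = 0.23
Q_p = 0.23 < K_p = 0.51, so the forward reaction proceeds.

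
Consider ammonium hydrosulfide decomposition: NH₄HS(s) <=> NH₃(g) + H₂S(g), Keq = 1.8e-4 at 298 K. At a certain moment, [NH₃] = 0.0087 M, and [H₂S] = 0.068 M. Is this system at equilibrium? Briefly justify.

(NH₄HS is a pure solid — omitted from Q.)
Q = [NH₃]·[H₂S] = (0.0087)·(0.068) = 5.9e-4
Q = 5.9e-4 > Keq = 1.8e-4: net reverse reaction.

no; Q > K, reaction proceeds in reverse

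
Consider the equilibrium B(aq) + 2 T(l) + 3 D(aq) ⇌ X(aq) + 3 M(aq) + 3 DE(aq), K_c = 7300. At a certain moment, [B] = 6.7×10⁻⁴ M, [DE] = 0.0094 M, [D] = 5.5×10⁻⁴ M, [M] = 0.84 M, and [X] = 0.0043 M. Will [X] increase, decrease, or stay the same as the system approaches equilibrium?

(T is a pure liquid — omitted from Q_c.)
Q_c = [X]·[M]³·[DE]³ / ([B]·[D]³) = (0.0043)·(0.84)³·(0.0094)³ / ((6.7×10⁻⁴)·(5.5×10⁻⁴)³) = 19000
Q_c = 19000 > K_c = 7300: net reverse reaction.
X is a product, so it decreases.

decrease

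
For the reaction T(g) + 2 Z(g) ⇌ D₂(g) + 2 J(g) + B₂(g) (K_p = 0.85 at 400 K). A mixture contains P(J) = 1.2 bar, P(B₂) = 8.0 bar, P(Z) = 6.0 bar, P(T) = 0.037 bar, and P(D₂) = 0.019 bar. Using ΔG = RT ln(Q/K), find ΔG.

Q_p = P(D₂)·P(J)²·P(B₂) / (P(T)·P(Z)²) = (0.019)·(1.2)²·(8.0) / ((0.037)·(6.0)²) = 0.164
ΔG = RT ln(Q_p/K_p) = (8.314 J mol⁻¹ K⁻¹)(400 K) × ln(0.164/0.85)
   = (3.326 kJ/mol)(-1.645) = -5.47 kJ/mol
ΔG < 0, so the forward reaction is spontaneous (proceeds forward).

ΔG = -5.47 kJ/mol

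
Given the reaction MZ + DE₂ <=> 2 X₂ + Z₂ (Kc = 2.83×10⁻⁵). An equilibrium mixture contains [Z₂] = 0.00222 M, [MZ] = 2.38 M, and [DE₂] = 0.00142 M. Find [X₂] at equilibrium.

At equilibrium, Kc = [X₂]²·[Z₂] / ([MZ]·[DE₂]) = 2.83×10⁻⁵.
([X₂])²·(0.00222) / ((2.38)·(0.00142)) = 2.83×10⁻⁵
[X₂]² = 4.31×10⁻⁵ ⇒ [X₂] = 0.00656 M

[X₂] = 0.00656 M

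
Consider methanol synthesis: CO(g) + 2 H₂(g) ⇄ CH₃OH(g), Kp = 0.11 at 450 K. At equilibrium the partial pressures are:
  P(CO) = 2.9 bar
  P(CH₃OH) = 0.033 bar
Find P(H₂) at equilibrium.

At equilibrium, Kp = P(CH₃OH) / (P(CO)·P(H₂)²) = 0.11.
(0.033) / ((2.9)·(P(H₂))²) = 0.11
P(H₂)² = 0.103 ⇒ P(H₂) = 0.32 bar

P(H₂) = 0.32 bar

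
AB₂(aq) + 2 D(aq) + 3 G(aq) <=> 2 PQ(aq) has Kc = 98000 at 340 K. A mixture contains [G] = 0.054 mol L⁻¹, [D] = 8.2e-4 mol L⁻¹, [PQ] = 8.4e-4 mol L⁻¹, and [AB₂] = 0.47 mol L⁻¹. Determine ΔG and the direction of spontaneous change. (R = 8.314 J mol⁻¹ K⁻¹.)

ΔG = -5.46 kJ/mol; the forward reaction is spontaneous

Qc = [PQ]² / ([AB₂]·[D]²·[G]³) = (8.4e-4)² / ((0.47)·(8.2e-4)²·(0.054)³) = 14200
ΔG = RT ln(Qc/Kc) = (8.314 J mol⁻¹ K⁻¹)(340 K) × ln(14200/98000)
   = (2.827 kJ/mol)(-1.932) = -5.46 kJ/mol
ΔG < 0, so the forward reaction is spontaneous (proceeds forward).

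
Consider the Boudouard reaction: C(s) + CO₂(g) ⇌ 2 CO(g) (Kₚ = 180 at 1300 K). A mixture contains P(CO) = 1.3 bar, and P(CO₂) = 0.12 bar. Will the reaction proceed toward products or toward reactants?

in the forward direction

(C is a pure solid — omitted from Qₚ.)
Qₚ = P(CO)² / P(CO₂) = (1.3)² / (0.12) = 14
Qₚ = 14 < Kₚ = 180, so the forward reaction proceeds.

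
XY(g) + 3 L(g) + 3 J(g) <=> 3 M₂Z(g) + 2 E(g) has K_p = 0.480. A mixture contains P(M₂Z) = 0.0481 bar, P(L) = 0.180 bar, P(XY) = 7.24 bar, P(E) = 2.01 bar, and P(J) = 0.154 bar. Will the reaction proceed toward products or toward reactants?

Q_p = P(M₂Z)³·P(E)² / (P(XY)·P(L)³·P(J)³) = (0.0481)³·(2.01)² / ((7.24)·(0.180)³·(0.154)³) = 2.92
Q_p = 2.92 > K_p = 0.480, so the reverse reaction proceeds.

toward reactants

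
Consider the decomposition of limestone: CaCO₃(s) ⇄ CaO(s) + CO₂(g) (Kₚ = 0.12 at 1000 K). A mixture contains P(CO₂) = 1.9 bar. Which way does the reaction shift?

to the left

(CaCO₃, CaO are pure solids — omitted from Qₚ.)
Qₚ = P(CO₂) = 1.9
Qₚ = 1.9 > Kₚ = 0.12, so the reverse reaction proceeds.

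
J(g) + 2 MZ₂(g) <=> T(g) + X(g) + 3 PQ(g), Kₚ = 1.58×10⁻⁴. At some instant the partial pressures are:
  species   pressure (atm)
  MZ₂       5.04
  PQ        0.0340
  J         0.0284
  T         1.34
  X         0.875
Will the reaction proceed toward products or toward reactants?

forward (toward products)

Qₚ = P(T)·P(X)·P(PQ)³ / (P(J)·P(MZ₂)²) = (1.34)·(0.875)·(0.0340)³ / ((0.0284)·(5.04)²) = 6.39×10⁻⁵
Qₚ = 6.39×10⁻⁵ < Kₚ = 1.58×10⁻⁴, so the forward reaction proceeds.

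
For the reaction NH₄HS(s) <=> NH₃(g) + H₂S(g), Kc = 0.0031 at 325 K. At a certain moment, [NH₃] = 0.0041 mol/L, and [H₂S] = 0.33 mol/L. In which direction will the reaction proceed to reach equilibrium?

forward (toward products)

(NH₄HS is a pure solid — omitted from Qc.)
Qc = [NH₃]·[H₂S] = (0.0041)·(0.33) = 0.0014
Qc = 0.0014 < Kc = 0.0031, so the forward reaction proceeds.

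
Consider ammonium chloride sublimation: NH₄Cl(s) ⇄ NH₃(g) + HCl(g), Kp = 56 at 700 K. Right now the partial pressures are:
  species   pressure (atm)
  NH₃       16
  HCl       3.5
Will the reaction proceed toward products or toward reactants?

no net change (already at equilibrium)

(NH₄Cl is a pure solid — omitted from Qp.)
Qp = P(NH₃)·P(HCl) = (16)·(3.5) = 56
Qp = 56 = Kp, so the system is already at equilibrium.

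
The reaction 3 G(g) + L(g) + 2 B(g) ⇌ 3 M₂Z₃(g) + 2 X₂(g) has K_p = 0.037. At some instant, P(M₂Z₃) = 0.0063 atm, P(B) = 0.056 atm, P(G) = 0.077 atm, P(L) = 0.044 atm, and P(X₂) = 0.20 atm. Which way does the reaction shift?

to the left

Q_p = P(M₂Z₃)³·P(X₂)² / (P(G)³·P(L)·P(B)²) = (0.0063)³·(0.20)² / ((0.077)³·(0.044)·(0.056)²) = 0.16
Q_p = 0.16 > K_p = 0.037, so the reverse reaction proceeds.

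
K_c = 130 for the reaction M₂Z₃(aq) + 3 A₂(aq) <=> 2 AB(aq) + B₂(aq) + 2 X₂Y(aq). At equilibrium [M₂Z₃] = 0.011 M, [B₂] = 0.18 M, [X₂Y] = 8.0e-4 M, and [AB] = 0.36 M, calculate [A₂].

At equilibrium, K_c = [AB]²·[B₂]·[X₂Y]² / ([M₂Z₃]·[A₂]³) = 130.
(0.36)²·(0.18)·(8.0e-4)² / ((0.011)·([A₂])³) = 130
[A₂]³ = 1.04e-8 ⇒ [A₂] = 0.0022 M

[A₂] = 0.0022 M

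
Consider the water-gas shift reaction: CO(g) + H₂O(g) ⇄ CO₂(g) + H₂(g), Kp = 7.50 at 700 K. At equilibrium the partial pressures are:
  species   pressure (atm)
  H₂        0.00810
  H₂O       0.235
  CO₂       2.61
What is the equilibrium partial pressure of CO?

At equilibrium, Kp = P(CO₂)·P(H₂) / (P(CO)·P(H₂O)) = 7.50.
(2.61)·(0.00810) / ((P(CO))·(0.235)) = 7.50
P(CO) = 0.0120 atm

P(CO) = 0.0120 atm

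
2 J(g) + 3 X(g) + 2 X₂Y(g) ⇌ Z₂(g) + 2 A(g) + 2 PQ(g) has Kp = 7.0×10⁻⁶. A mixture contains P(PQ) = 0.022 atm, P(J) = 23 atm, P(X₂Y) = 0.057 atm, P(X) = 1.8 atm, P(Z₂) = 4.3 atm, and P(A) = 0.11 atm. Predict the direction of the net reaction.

Qp = P(Z₂)·P(A)²·P(PQ)² / (P(J)²·P(X)³·P(X₂Y)²) = (4.3)·(0.11)²·(0.022)² / ((23)²·(1.8)³·(0.057)²) = 2.5×10⁻⁶
Qp = 2.5×10⁻⁶ < Kp = 7.0×10⁻⁶, so the forward reaction proceeds.

toward products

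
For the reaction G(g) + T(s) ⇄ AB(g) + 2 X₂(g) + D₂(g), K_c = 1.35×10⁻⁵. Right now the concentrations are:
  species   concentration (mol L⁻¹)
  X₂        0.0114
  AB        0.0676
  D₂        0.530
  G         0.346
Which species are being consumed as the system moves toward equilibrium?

(T is a pure solid — omitted from Q_c.)
Q_c = [AB]·[X₂]²·[D₂] / [G] = (0.0676)·(0.0114)²·(0.530) / (0.346) = 1.35×10⁻⁵
Q_c = 1.35×10⁻⁵ = K_c; the system is at equilibrium.

none (at equilibrium)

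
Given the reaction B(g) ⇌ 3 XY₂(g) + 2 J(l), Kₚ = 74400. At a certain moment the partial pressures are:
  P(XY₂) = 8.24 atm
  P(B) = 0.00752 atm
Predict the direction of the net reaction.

(J is a pure liquid — omitted from Qₚ.)
Qₚ = P(XY₂)³ / P(B) = (8.24)³ / (0.00752) = 74400
Qₚ = 74400 = Kₚ, so the system is already at equilibrium.

at equilibrium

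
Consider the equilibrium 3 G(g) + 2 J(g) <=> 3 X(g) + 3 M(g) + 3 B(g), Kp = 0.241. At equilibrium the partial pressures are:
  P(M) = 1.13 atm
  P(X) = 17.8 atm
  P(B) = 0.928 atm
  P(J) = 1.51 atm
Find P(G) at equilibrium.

P(G) = 22.8 atm

At equilibrium, Kp = P(X)³·P(M)³·P(B)³ / (P(G)³·P(J)²) = 0.241.
(17.8)³·(1.13)³·(0.928)³ / ((P(G))³·(1.51)²) = 0.241
P(G)³ = 11800 ⇒ P(G) = 22.8 atm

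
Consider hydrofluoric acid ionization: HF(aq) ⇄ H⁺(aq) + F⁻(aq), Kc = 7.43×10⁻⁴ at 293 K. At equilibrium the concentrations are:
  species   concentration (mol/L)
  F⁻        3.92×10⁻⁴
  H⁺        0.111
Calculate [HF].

At equilibrium, Kc = [H⁺]·[F⁻] / [HF] = 7.43×10⁻⁴.
(0.111)·(3.92×10⁻⁴) / ([HF]) = 7.43×10⁻⁴
[HF] = 0.0586 mol/L

[HF] = 0.0586 mol/L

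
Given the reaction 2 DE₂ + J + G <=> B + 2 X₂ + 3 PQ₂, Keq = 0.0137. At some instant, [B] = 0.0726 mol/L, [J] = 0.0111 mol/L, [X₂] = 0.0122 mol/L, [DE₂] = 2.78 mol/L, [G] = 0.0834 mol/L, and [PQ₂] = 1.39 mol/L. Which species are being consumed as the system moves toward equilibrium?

DE₂, J, G (reactants)

Q = [B]·[X₂]²·[PQ₂]³ / ([DE₂]²·[J]·[G]) = (0.0726)·(0.0122)²·(1.39)³ / ((2.78)²·(0.0111)·(0.0834)) = 0.00406
Q = 0.00406 < Keq = 0.0137: net forward reaction.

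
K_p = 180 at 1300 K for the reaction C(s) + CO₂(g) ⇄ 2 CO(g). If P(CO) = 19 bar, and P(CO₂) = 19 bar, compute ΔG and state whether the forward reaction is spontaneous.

(C is a pure solid — omitted from Q_p.)
Q_p = P(CO)² / P(CO₂) = (19)² / (19) = 19.0
ΔG = RT ln(Q_p/K_p) = (8.314 J mol⁻¹ K⁻¹)(1300 K) × ln(19.0/180)
   = (10.81 kJ/mol)(-2.249) = -24.3 kJ/mol
ΔG < 0, so the forward reaction is spontaneous (proceeds forward).

ΔG = -24.3 kJ/mol; the forward reaction is spontaneous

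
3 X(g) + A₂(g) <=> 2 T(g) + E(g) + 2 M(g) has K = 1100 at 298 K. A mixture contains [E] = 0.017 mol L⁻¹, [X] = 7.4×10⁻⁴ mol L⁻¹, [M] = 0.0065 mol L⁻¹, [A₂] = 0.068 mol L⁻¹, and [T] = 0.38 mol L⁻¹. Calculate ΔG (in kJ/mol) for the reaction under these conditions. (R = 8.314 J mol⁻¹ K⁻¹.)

ΔG = 3.05 kJ/mol

Q = [T]²·[E]·[M]² / ([X]³·[A₂]) = (0.38)²·(0.017)·(0.0065)² / ((7.4×10⁻⁴)³·(0.068)) = 3760
ΔG = RT ln(Q/K) = (8.314 J mol⁻¹ K⁻¹)(298 K) × ln(3760/1100)
   = (2.478 kJ/mol)(1.229) = 3.05 kJ/mol
ΔG > 0, so the forward reaction is non-spontaneous (proceeds in reverse).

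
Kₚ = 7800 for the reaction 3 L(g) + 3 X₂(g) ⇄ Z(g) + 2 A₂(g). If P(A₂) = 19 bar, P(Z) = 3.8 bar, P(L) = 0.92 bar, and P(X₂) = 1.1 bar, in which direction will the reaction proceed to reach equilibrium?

toward products

Qₚ = P(Z)·P(A₂)² / (P(L)³·P(X₂)³) = (3.8)·(19)² / ((0.92)³·(1.1)³) = 1300
Qₚ = 1300 < Kₚ = 7800, so the forward reaction proceeds.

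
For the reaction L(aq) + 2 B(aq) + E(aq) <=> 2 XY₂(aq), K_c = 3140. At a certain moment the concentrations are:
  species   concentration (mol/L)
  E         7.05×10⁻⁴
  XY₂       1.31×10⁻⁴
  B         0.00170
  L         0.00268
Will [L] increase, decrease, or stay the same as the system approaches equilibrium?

Q_c = [XY₂]² / ([L]·[B]²·[E]) = (1.31×10⁻⁴)² / ((0.00268)·(0.00170)²·(7.05×10⁻⁴)) = 3140
Q_c = 3140 = K_c; the system is at equilibrium.

stay the same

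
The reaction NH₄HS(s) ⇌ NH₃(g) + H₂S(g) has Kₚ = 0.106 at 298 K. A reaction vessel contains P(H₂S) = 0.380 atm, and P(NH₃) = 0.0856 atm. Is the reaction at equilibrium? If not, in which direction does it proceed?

to the right

(NH₄HS is a pure solid — omitted from Qₚ.)
Qₚ = P(NH₃)·P(H₂S) = (0.0856)·(0.380) = 0.0325
Qₚ = 0.0325 < Kₚ = 0.106, so the forward reaction proceeds.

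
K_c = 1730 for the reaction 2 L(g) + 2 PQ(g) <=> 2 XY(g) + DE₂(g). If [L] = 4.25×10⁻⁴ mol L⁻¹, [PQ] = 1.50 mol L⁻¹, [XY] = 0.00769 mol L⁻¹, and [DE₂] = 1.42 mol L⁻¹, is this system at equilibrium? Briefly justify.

no; Q < K, reaction proceeds forward

Q_c = [XY]²·[DE₂] / ([L]²·[PQ]²) = (0.00769)²·(1.42) / ((4.25×10⁻⁴)²·(1.50)²) = 207
Q_c = 207 < K_c = 1730: net forward reaction.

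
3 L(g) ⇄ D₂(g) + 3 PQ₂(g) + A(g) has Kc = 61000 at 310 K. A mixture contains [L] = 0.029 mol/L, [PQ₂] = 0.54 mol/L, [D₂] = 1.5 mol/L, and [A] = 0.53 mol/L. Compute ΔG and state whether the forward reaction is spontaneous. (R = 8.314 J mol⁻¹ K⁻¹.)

ΔG = -6.38 kJ/mol; the forward reaction is spontaneous

Qc = [D₂]·[PQ₂]³·[A] / [L]³ = (1.5)·(0.54)³·(0.53) / (0.029)³ = 5130
ΔG = RT ln(Qc/Kc) = (8.314 J mol⁻¹ K⁻¹)(310 K) × ln(5130/61000)
   = (2.577 kJ/mol)(-2.476) = -6.38 kJ/mol
ΔG < 0, so the forward reaction is spontaneous (proceeds forward).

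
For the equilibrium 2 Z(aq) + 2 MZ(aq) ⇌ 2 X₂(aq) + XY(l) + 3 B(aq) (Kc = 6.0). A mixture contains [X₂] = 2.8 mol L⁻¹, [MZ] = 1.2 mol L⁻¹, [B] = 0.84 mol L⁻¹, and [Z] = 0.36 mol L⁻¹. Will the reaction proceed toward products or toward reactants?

in the reverse direction

(XY is a pure liquid — omitted from Qc.)
Qc = [X₂]²·[B]³ / ([Z]²·[MZ]²) = (2.8)²·(0.84)³ / ((0.36)²·(1.2)²) = 25
Qc = 25 > Kc = 6.0, so the reverse reaction proceeds.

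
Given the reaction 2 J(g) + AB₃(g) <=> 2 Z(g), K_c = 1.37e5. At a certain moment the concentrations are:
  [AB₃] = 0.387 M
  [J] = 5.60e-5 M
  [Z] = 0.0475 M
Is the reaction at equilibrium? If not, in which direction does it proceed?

Q_c = [Z]² / ([J]²·[AB₃]) = (0.0475)² / ((5.60e-5)²·(0.387)) = 1.86e6
Q_c = 1.86e6 > K_c = 1.37e5, so the reverse reaction proceeds.

to the left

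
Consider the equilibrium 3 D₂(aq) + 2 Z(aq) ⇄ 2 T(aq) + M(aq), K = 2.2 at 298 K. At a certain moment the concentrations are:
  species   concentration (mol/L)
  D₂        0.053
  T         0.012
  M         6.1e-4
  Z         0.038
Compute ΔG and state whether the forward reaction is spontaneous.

ΔG = -4.17 kJ/mol; the forward reaction is spontaneous

Q = [T]²·[M] / ([D₂]³·[Z]²) = (0.012)²·(6.1e-4) / ((0.053)³·(0.038)²) = 0.409
ΔG = RT ln(Q/K) = (8.314 J mol⁻¹ K⁻¹)(298 K) × ln(0.409/2.2)
   = (2.478 kJ/mol)(-1.682) = -4.17 kJ/mol
ΔG < 0, so the forward reaction is spontaneous (proceeds forward).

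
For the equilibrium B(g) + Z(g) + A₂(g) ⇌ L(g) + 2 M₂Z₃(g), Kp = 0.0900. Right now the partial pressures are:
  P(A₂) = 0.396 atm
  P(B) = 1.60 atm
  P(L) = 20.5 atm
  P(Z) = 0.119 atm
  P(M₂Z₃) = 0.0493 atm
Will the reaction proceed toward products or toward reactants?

Qp = P(L)·P(M₂Z₃)² / (P(B)·P(Z)·P(A₂)) = (20.5)·(0.0493)² / ((1.60)·(0.119)·(0.396)) = 0.661
Qp = 0.661 > Kp = 0.0900, so the reverse reaction proceeds.

to the left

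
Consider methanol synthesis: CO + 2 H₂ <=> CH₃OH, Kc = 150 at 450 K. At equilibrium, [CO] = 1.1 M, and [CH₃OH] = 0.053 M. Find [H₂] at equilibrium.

At equilibrium, Kc = [CH₃OH] / ([CO]·[H₂]²) = 150.
(0.053) / ((1.1)·([H₂])²) = 150
[H₂]² = 3.21×10⁻⁴ ⇒ [H₂] = 0.018 M

[H₂] = 0.018 M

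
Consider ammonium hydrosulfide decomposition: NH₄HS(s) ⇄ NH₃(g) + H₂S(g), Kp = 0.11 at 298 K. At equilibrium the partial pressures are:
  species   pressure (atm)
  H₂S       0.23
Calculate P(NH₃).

P(NH₃) = 0.48 atm

(NH₄HS is a pure solid — omitted from Kp.)
At equilibrium, Kp = P(NH₃)·P(H₂S) = 0.11.
(P(NH₃))·(0.23) = 0.11
P(NH₃) = 0.478 = 0.48 atm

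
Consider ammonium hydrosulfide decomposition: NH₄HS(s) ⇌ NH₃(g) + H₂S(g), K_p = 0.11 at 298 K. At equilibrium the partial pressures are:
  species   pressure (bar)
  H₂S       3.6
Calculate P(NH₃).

(NH₄HS is a pure solid — omitted from K_p.)
At equilibrium, K_p = P(NH₃)·P(H₂S) = 0.11.
(P(NH₃))·(3.6) = 0.11
P(NH₃) = 0.0306 = 0.031 bar

P(NH₃) = 0.031 bar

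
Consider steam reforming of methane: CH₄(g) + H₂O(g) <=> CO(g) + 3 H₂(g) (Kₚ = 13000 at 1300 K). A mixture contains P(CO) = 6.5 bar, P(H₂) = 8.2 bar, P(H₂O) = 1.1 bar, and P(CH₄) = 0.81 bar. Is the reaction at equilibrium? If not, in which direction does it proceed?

forward (toward products)

Qₚ = P(CO)·P(H₂)³ / (P(CH₄)·P(H₂O)) = (6.5)·(8.2)³ / ((0.81)·(1.1)) = 4000
Qₚ = 4000 < Kₚ = 13000, so the forward reaction proceeds.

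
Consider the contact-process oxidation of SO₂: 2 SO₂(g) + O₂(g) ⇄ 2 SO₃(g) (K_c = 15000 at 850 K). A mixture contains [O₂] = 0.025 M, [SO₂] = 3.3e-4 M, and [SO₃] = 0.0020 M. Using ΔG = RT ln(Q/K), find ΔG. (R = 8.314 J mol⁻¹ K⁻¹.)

Q_c = [SO₃]² / ([SO₂]²·[O₂]) = (0.0020)² / ((3.3e-4)²·(0.025)) = 1470
ΔG = RT ln(Q_c/K_c) = (8.314 J mol⁻¹ K⁻¹)(850 K) × ln(1470/15000)
   = (7.067 kJ/mol)(-2.323) = -16.4 kJ/mol
ΔG < 0, so the forward reaction is spontaneous (proceeds forward).

ΔG = -16.4 kJ/mol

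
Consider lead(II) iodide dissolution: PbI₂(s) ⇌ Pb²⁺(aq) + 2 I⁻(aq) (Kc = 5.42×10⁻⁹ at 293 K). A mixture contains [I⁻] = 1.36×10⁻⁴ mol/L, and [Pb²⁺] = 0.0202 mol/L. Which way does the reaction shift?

(PbI₂ is a pure solid — omitted from Qc.)
Qc = [Pb²⁺]·[I⁻]² = (0.0202)·(1.36×10⁻⁴)² = 3.74×10⁻¹⁰
Qc = 3.74×10⁻¹⁰ < Kc = 5.42×10⁻⁹, so the forward reaction proceeds.

in the forward direction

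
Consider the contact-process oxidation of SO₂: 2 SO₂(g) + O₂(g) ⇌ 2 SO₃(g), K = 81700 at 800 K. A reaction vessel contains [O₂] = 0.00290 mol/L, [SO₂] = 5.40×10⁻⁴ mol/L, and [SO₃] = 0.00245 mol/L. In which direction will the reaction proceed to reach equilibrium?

Q = [SO₃]² / ([SO₂]²·[O₂]) = (0.00245)² / ((5.40×10⁻⁴)²·(0.00290)) = 7100
Q = 7100 < K = 81700, so the forward reaction proceeds.

forward (toward products)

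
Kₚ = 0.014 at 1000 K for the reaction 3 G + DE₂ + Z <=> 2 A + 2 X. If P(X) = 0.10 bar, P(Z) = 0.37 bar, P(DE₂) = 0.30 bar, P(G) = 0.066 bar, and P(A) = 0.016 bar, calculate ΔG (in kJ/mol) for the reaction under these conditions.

Qₚ = P(A)²·P(X)² / (P(G)³·P(DE₂)·P(Z)) = (0.016)²·(0.10)² / ((0.066)³·(0.30)·(0.37)) = 0.0802
ΔG = RT ln(Qₚ/Kₚ) = (8.314 J mol⁻¹ K⁻¹)(1000 K) × ln(0.0802/0.014)
   = (8.314 kJ/mol)(1.745) = 14.5 kJ/mol
ΔG > 0, so the forward reaction is non-spontaneous (proceeds in reverse).

ΔG = 14.5 kJ/mol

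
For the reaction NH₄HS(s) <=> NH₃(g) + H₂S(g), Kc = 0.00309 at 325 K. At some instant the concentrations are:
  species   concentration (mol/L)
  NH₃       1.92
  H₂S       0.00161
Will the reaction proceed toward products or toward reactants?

neither direction; the system is at equilibrium

(NH₄HS is a pure solid — omitted from Qc.)
Qc = [NH₃]·[H₂S] = (1.92)·(0.00161) = 0.00309
Qc = 0.00309 = Kc, so the system is already at equilibrium.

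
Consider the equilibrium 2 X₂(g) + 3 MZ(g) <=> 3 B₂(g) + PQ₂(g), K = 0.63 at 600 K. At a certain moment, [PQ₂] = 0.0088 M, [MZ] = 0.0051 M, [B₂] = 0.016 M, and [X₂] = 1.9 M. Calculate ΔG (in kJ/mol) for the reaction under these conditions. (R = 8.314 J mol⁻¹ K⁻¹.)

ΔG = -10.6 kJ/mol

Q = [B₂]³·[PQ₂] / ([X₂]²·[MZ]³) = (0.016)³·(0.0088) / ((1.9)²·(0.0051)³) = 0.0753
ΔG = RT ln(Q/K) = (8.314 J mol⁻¹ K⁻¹)(600 K) × ln(0.0753/0.63)
   = (4.988 kJ/mol)(-2.124) = -10.6 kJ/mol
ΔG < 0, so the forward reaction is spontaneous (proceeds forward).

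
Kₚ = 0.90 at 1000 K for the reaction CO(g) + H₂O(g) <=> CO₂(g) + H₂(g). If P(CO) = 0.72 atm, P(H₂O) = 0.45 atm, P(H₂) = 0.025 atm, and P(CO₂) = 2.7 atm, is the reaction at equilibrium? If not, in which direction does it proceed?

Qₚ = P(CO₂)·P(H₂) / (P(CO)·P(H₂O)) = (2.7)·(0.025) / ((0.72)·(0.45)) = 0.21
Qₚ = 0.21 < Kₚ = 0.90, so the forward reaction proceeds.

to the right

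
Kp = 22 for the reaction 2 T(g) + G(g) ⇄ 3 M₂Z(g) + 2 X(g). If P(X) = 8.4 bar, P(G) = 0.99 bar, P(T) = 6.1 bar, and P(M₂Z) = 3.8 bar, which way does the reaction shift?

Qp = P(M₂Z)³·P(X)² / (P(T)²·P(G)) = (3.8)³·(8.4)² / ((6.1)²·(0.99)) = 110
Qp = 110 > Kp = 22, so the reverse reaction proceeds.

toward reactants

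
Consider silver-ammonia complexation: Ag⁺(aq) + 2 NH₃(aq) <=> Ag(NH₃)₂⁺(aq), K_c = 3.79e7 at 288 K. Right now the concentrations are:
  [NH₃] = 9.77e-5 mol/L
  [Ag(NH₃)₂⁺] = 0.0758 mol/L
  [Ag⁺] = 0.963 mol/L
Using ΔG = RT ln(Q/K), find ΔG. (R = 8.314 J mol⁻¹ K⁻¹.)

ΔG = -3.65 kJ/mol

Q_c = [Ag(NH₃)₂⁺] / ([Ag⁺]·[NH₃]²) = (0.0758) / ((0.963)·(9.77e-5)²) = 8.25e6
ΔG = RT ln(Q_c/K_c) = (8.314 J mol⁻¹ K⁻¹)(288 K) × ln(8.25e6/3.79e7)
   = (2.394 kJ/mol)(-1.525) = -3.65 kJ/mol
ΔG < 0, so the forward reaction is spontaneous (proceeds forward).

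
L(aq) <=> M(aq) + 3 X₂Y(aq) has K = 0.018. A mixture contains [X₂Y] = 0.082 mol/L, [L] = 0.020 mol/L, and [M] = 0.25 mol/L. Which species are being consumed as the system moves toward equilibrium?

Q = [M]·[X₂Y]³ / [L] = (0.25)·(0.082)³ / (0.020) = 0.0069
Q = 0.0069 < K = 0.018: net forward reaction.

L (reactants)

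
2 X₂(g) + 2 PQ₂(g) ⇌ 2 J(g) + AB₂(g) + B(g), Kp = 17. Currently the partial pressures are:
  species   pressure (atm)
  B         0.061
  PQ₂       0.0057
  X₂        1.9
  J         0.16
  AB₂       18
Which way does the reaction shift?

in the reverse direction

Qp = P(J)²·P(AB₂)·P(B) / (P(X₂)²·P(PQ₂)²) = (0.16)²·(18)·(0.061) / ((1.9)²·(0.0057)²) = 240
Qp = 240 > Kp = 17, so the reverse reaction proceeds.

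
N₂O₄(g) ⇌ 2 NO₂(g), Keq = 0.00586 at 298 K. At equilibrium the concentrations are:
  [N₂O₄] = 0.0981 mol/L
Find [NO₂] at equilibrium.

[NO₂] = 0.0240 mol/L

At equilibrium, Keq = [NO₂]² / [N₂O₄] = 0.00586.
([NO₂])² / (0.0981) = 0.00586
[NO₂]² = 5.75×10⁻⁴ ⇒ [NO₂] = 0.0240 mol/L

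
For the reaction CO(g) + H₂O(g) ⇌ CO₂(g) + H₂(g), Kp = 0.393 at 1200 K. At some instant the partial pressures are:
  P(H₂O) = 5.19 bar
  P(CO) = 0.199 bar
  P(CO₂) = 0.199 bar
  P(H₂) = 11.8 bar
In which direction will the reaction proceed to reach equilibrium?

in the reverse direction

Qp = P(CO₂)·P(H₂) / (P(CO)·P(H₂O)) = (0.199)·(11.8) / ((0.199)·(5.19)) = 2.27
Qp = 2.27 > Kp = 0.393, so the reverse reaction proceeds.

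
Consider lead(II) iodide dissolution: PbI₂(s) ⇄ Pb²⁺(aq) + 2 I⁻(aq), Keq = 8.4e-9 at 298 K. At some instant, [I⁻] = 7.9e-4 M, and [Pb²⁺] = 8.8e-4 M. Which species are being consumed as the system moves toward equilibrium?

(PbI₂ is a pure solid — omitted from Q.)
Q = [Pb²⁺]·[I⁻]² = (8.8e-4)·(7.9e-4)² = 5.5e-10
Q = 5.5e-10 < Keq = 8.4e-9: net forward reaction.

PbI₂ (reactants)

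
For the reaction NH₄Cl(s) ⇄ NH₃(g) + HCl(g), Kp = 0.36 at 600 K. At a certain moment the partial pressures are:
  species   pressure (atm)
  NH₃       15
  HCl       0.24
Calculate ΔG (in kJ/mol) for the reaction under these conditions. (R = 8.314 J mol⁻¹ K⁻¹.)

(NH₄Cl is a pure solid — omitted from Qp.)
Qp = P(NH₃)·P(HCl) = (15)·(0.24) = 3.60
ΔG = RT ln(Qp/Kp) = (8.314 J mol⁻¹ K⁻¹)(600 K) × ln(3.60/0.36)
   = (4.988 kJ/mol)(2.303) = 11.5 kJ/mol
ΔG > 0, so the forward reaction is non-spontaneous (proceeds in reverse).

ΔG = 11.5 kJ/mol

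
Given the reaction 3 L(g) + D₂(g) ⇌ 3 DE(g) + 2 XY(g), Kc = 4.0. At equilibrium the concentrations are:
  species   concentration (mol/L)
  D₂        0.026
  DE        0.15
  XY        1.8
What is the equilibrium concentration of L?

[L] = 0.47 mol/L

At equilibrium, Kc = [DE]³·[XY]² / ([L]³·[D₂]) = 4.0.
(0.15)³·(1.8)² / (([L])³·(0.026)) = 4.0
[L]³ = 0.105 ⇒ [L] = 0.47 mol/L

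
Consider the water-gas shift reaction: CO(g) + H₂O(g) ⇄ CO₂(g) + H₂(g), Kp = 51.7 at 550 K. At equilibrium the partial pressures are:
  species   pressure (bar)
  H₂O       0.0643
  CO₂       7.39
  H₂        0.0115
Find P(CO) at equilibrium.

P(CO) = 0.0256 bar

At equilibrium, Kp = P(CO₂)·P(H₂) / (P(CO)·P(H₂O)) = 51.7.
(7.39)·(0.0115) / ((P(CO))·(0.0643)) = 51.7
P(CO) = 0.0256 bar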